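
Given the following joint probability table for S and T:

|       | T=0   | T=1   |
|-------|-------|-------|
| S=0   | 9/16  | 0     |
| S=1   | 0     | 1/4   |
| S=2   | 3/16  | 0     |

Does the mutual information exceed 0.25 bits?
Marginal P(S) (row sums):
  P(S=0) = 9/16 + 0 = 9/16
  P(S=1) = 0 + 1/4 = 1/4
  P(S=2) = 3/16 + 0 = 3/16
Marginal P(T) (column sums):
  P(T=0) = 9/16 + 0 + 3/16 = 3/4
  P(T=1) = 0 + 1/4 + 0 = 1/4

H(S) = -[(9/16)·log₂(9/16) + (1/4)·log₂(1/4) + (3/16)·log₂(3/16)]
  = 0.4669 + 0.5000 + 0.4528
  = 1.4197 bits
H(T) = -[(3/4)·log₂(3/4) + (1/4)·log₂(1/4)]
  = 0.3113 + 0.5000
  = 0.8113 bits
H(S,T) = -[(9/16)·log₂(9/16) + (1/4)·log₂(1/4) + (3/16)·log₂(3/16)]
  = 0.4669 + 0.5000 + 0.4528
  = 1.4197 bits

I(S;T) = H(S) + H(T) - H(S,T)
  = 1.4197 + 0.8113 - 1.4197
  = 0.8113 bits

Yes. I(S;T) = 0.8113 bits, which is > 0.25 bits.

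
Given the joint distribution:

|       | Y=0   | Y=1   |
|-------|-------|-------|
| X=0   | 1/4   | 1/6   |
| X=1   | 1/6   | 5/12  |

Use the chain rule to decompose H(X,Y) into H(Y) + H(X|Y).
By the chain rule: H(X,Y) = H(Y) + H(X|Y)

Marginal P(Y) (column sums):
  P(Y=0) = 1/4 + 1/6 = 5/12
  P(Y=1) = 1/6 + 5/12 = 7/12
H(Y) = -[(5/12)·log₂(5/12) + (7/12)·log₂(7/12)]
  = 0.5263 + 0.4536
  = 0.9799 bits
H(X|Y) = -Σ P(X,Y)·log₂ P(X|Y), where P(X|Y) = P(X,Y) / P(Y)
  (X=0,Y=0): P(X|Y) = (1/4)/(5/12) = 3/5;  -(1/4)·log₂(3/5) = 0.1842
  (X=0,Y=1): P(X|Y) = (1/6)/(7/12) = 2/7;  -(1/6)·log₂(2/7) = 0.3012
  (X=1,Y=0): P(X|Y) = (1/6)/(5/12) = 2/5;  -(1/6)·log₂(2/5) = 0.2203
  (X=1,Y=1): P(X|Y) = (5/12)/(7/12) = 5/7;  -(5/12)·log₂(5/7) = 0.2023
H(X|Y) = 0.1842 + 0.3012 + 0.2203 + 0.2023
  = 0.9080 bits

H(X,Y) = H(Y) + H(X|Y) = 0.9799 + 0.9080 = 1.8879 bits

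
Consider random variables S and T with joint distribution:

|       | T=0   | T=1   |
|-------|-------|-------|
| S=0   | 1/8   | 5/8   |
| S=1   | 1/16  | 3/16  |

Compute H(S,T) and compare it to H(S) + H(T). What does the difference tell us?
Marginal P(S) (row sums):
  P(S=0) = 1/8 + 5/8 = 3/4
  P(S=1) = 1/16 + 3/16 = 1/4
Marginal P(T) (column sums):
  P(T=0) = 1/8 + 1/16 = 3/16
  P(T=1) = 5/8 + 3/16 = 13/16

H(S,T) = -[(1/8)·log₂(1/8) + (5/8)·log₂(5/8) + (1/16)·log₂(1/16) + (3/16)·log₂(3/16)]
  = 0.3750 + 0.4238 + 0.2500 + 0.4528
  = 1.5016 bits
H(S) = -[(3/4)·log₂(3/4) + (1/4)·log₂(1/4)]
  = 0.3113 + 0.5000
  = 0.8113 bits
H(T) = -[(3/16)·log₂(3/16) + (13/16)·log₂(13/16)]
  = 0.4528 + 0.2434
  = 0.6962 bits

H(S) + H(T) = 0.8113 + 0.6962 = 1.5075 bits
Difference: H(S) + H(T) - H(S,T) = 1.5075 - 1.5016 = 0.0059 bits = I(S;T)

The difference is the mutual information; it is positive here, so S and T are dependent (knowing one reduces uncertainty about the other by 0.0059 bits).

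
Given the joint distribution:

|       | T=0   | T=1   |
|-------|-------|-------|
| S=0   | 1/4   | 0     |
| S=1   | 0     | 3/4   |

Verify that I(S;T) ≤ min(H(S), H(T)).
Marginal P(S) (row sums):
  P(S=0) = 1/4 + 0 = 1/4
  P(S=1) = 0 + 3/4 = 3/4
Marginal P(T) (column sums):
  P(T=0) = 1/4 + 0 = 1/4
  P(T=1) = 0 + 3/4 = 3/4

H(S) = -[(1/4)·log₂(1/4) + (3/4)·log₂(3/4)]
  = 0.5000 + 0.3113
  = 0.8113 bits
H(T) = -[(1/4)·log₂(1/4) + (3/4)·log₂(3/4)]
  = 0.5000 + 0.3113
  = 0.8113 bits
H(S,T) = -[(1/4)·log₂(1/4) + (3/4)·log₂(3/4)]
  = 0.5000 + 0.3113
  = 0.8113 bits

I(S;T) = H(S) + H(T) - H(S,T)
  = 0.8113 + 0.8113 - 0.8113
  = 0.8113 bits

min(H(S), H(T)) = min(0.8113, 0.8113) = 0.8113 bits
Since 0.8113 ≤ 0.8113, the bound is satisfied ✓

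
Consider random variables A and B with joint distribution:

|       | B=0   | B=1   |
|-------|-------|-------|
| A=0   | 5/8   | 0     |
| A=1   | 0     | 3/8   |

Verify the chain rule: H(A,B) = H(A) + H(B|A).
Left side:
H(A,B) = -[(5/8)·log₂(5/8) + (3/8)·log₂(3/8)]
  = 0.4238 + 0.5306
  = 0.9544 bits

Right side:
Marginal P(A) (row sums):
  P(A=0) = 5/8 + 0 = 5/8
  P(A=1) = 0 + 3/8 = 3/8
H(A) = -[(5/8)·log₂(5/8) + (3/8)·log₂(3/8)]
  = 0.4238 + 0.5306
  = 0.9544 bits
H(B|A) = -Σ P(A,B)·log₂ P(B|A), where P(B|A) = P(A,B) / P(A)
  (cells with P(A,B) = 0 contribute 0)
  (A=0,B=0): P(B|A) = (5/8)/(5/8) = 1;  -(5/8)·log₂(1) = 0.0000
  (A=1,B=1): P(B|A) = (3/8)/(3/8) = 1;  -(3/8)·log₂(1) = 0.0000
H(B|A) = 0.0000 + 0.0000
  = 0.0000 bits
H(A) + H(B|A) = 0.9544 + 0.0000 = 0.9544 bits

Both sides equal 0.9544 bits, so the chain rule holds ✓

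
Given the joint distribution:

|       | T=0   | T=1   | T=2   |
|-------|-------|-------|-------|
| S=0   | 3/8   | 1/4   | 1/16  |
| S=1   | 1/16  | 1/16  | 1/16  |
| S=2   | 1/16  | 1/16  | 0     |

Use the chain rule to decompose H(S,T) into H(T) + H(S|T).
By the chain rule: H(S,T) = H(T) + H(S|T)

Marginal P(T) (column sums):
  P(T=0) = 3/8 + 1/16 + 1/16 = 1/2
  P(T=1) = 1/4 + 1/16 + 1/16 = 3/8
  P(T=2) = 1/16 + 1/16 + 0 = 1/8
H(T) = -[(1/2)·log₂(1/2) + (3/8)·log₂(3/8) + (1/8)·log₂(1/8)]
  = 0.5000 + 0.5306 + 0.3750
  = 1.4056 bits
H(S|T) = -Σ P(S,T)·log₂ P(S|T), where P(S|T) = P(S,T) / P(T)
  (cells with P(S,T) = 0 contribute 0)
  (S=0,T=0): P(S|T) = (3/8)/(1/2) = 3/4;  -(3/8)·log₂(3/4) = 0.1556
  (S=0,T=1): P(S|T) = (1/4)/(3/8) = 2/3;  -(1/4)·log₂(2/3) = 0.1462
  (S=0,T=2): P(S|T) = (1/16)/(1/8) = 1/2;  -(1/16)·log₂(1/2) = 0.0625
  (S=1,T=0): P(S|T) = (1/16)/(1/2) = 1/8;  -(1/16)·log₂(1/8) = 0.1875
  (S=1,T=1): P(S|T) = (1/16)/(3/8) = 1/6;  -(1/16)·log₂(1/6) = 0.1616
  (S=1,T=2): P(S|T) = (1/16)/(1/8) = 1/2;  -(1/16)·log₂(1/2) = 0.0625
  (S=2,T=0): P(S|T) = (1/16)/(1/2) = 1/8;  -(1/16)·log₂(1/8) = 0.1875
  (S=2,T=1): P(S|T) = (1/16)/(3/8) = 1/6;  -(1/16)·log₂(1/6) = 0.1616
H(S|T) = 0.1556 + 0.1462 + 0.0625 + 0.1875 + 0.1616 + 0.0625 + 0.1875 + 0.1616
  = 1.1250 bits

H(S,T) = H(T) + H(S|T) = 1.4056 + 1.1250 = 2.5306 bits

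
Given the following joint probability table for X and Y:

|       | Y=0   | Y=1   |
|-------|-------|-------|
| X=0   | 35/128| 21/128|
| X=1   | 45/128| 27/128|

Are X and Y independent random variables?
Marginal P(X) (row sums):
  P(X=0) = 35/128 + 21/128 = 7/16
  P(X=1) = 45/128 + 27/128 = 9/16
Marginal P(Y) (column sums):
  P(Y=0) = 35/128 + 45/128 = 5/8
  P(Y=1) = 21/128 + 27/128 = 3/8

X and Y are independent iff P(X=i,Y=j) = P(X=i)·P(Y=j) for every cell.
  P(X=0)·P(Y=0) = 7/16 × 5/8 = 35/128 = P(X=0,Y=0) ✓
  P(X=0)·P(Y=1) = 7/16 × 3/8 = 21/128 = P(X=0,Y=1) ✓
  P(X=1)·P(Y=0) = 9/16 × 5/8 = 45/128 = P(X=1,Y=0) ✓
  P(X=1)·P(Y=1) = 9/16 × 3/8 = 27/128 = P(X=1,Y=1) ✓

Yes, X and Y are independent: every cell factors, so I(X;Y) = 0 bits.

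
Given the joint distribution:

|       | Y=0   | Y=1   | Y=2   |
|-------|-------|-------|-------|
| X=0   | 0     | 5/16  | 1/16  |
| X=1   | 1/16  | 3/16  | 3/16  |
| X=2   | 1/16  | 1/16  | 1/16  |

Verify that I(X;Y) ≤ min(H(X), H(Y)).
Marginal P(X) (row sums):
  P(X=0) = 0 + 5/16 + 1/16 = 3/8
  P(X=1) = 1/16 + 3/16 + 3/16 = 7/16
  P(X=2) = 1/16 + 1/16 + 1/16 = 3/16
Marginal P(Y) (column sums):
  P(Y=0) = 0 + 1/16 + 1/16 = 1/8
  P(Y=1) = 5/16 + 3/16 + 1/16 = 9/16
  P(Y=2) = 1/16 + 3/16 + 1/16 = 5/16

H(X) = -[(3/8)·log₂(3/8) + (7/16)·log₂(7/16) + (3/16)·log₂(3/16)]
  = 0.5306 + 0.5218 + 0.4528
  = 1.5052 bits
H(Y) = -[(1/8)·log₂(1/8) + (9/16)·log₂(9/16) + (5/16)·log₂(5/16)]
  = 0.3750 + 0.4669 + 0.5244
  = 1.3663 bits
H(X,Y) = -[(5/16)·log₂(5/16) + (1/16)·log₂(1/16) + (1/16)·log₂(1/16) + (3/16)·log₂(3/16) + (3/16)·log₂(3/16) + (1/16)·log₂(1/16) + (1/16)·log₂(1/16) + (1/16)·log₂(1/16)]
  = 0.5244 + 0.2500 + 0.2500 + 0.4528 + 0.4528 + 0.2500 + 0.2500 + 0.2500
  = 2.6800 bits

I(X;Y) = H(X) + H(Y) - H(X,Y)
  = 1.5052 + 1.3663 - 2.6800
  = 0.1915 bits

min(H(X), H(Y)) = min(1.5052, 1.3663) = 1.3663 bits
Since 0.1915 ≤ 1.3663, the bound is satisfied ✓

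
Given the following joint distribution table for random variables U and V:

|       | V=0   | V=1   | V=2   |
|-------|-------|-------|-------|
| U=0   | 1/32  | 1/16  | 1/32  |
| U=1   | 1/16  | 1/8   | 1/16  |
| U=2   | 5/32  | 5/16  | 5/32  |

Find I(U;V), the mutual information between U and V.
Marginal P(U) (row sums):
  P(U=0) = 1/32 + 1/16 + 1/32 = 1/8
  P(U=1) = 1/16 + 1/8 + 1/16 = 1/4
  P(U=2) = 5/32 + 5/16 + 5/32 = 5/8
Marginal P(V) (column sums):
  P(V=0) = 1/32 + 1/16 + 5/32 = 1/4
  P(V=1) = 1/16 + 1/8 + 5/16 = 1/2
  P(V=2) = 1/32 + 1/16 + 5/32 = 1/4

H(U) = -[(1/8)·log₂(1/8) + (1/4)·log₂(1/4) + (5/8)·log₂(5/8)]
  = 0.3750 + 0.5000 + 0.4238
  = 1.2988 bits
H(V) = -[(1/4)·log₂(1/4) + (1/2)·log₂(1/2) + (1/4)·log₂(1/4)]
  = 0.5000 + 0.5000 + 0.5000
  = 1.5000 bits
H(U,V) = -[(1/32)·log₂(1/32) + (1/16)·log₂(1/16) + (1/32)·log₂(1/32) + (1/16)·log₂(1/16) + (1/8)·log₂(1/8) + (1/16)·log₂(1/16) + (5/32)·log₂(5/32) + (5/16)·log₂(5/16) + (5/32)·log₂(5/32)]
  = 0.1563 + 0.2500 + 0.1563 + 0.2500 + 0.3750 + 0.2500 + 0.4184 + 0.5244 + 0.4184
  = 2.7988 bits

I(U;V) = H(U) + H(V) - H(U,V)
  = 1.2988 + 1.5000 - 2.7988
  = 0.0000 bits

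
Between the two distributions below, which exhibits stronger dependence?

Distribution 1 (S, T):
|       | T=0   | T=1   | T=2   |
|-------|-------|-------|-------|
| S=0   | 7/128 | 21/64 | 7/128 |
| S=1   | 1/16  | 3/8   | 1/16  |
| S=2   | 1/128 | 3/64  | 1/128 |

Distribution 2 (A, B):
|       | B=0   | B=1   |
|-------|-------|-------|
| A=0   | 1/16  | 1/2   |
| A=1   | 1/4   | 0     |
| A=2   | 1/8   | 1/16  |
Distribution 1 (S, T):
Marginal P(S) (row sums):
  P(S=0) = 7/128 + 21/64 + 7/128 = 7/16
  P(S=1) = 1/16 + 3/8 + 1/16 = 1/2
  P(S=2) = 1/128 + 3/64 + 1/128 = 1/16
Marginal P(T) (column sums):
  P(T=0) = 7/128 + 1/16 + 1/128 = 1/8
  P(T=1) = 21/64 + 3/8 + 3/64 = 3/4
  P(T=2) = 7/128 + 1/16 + 1/128 = 1/8

H(S) = -[(7/16)·log₂(7/16) + (1/2)·log₂(1/2) + (1/16)·log₂(1/16)]
  = 0.5218 + 0.5000 + 0.2500
  = 1.2718 bits
H(T) = -[(1/8)·log₂(1/8) + (3/4)·log₂(3/4) + (1/8)·log₂(1/8)]
  = 0.3750 + 0.3113 + 0.3750
  = 1.0613 bits
H(S,T) = -[(7/128)·log₂(7/128) + (21/64)·log₂(21/64) + (7/128)·log₂(7/128) + (1/16)·log₂(1/16) + (3/8)·log₂(3/8) + (1/16)·log₂(1/16) + (1/128)·log₂(1/128) + (3/64)·log₂(3/64) + (1/128)·log₂(1/128)]
  = 0.2293 + 0.5275 + 0.2293 + 0.2500 + 0.5306 + 0.2500 + 0.0547 + 0.2070 + 0.0547
  = 2.3331 bits

I(S;T) = H(S) + H(T) - H(S,T)
  = 1.2718 + 1.0613 - 2.3331
  = 0.0000 bits

Distribution 2 (A, B):
Marginal P(A) (row sums):
  P(A=0) = 1/16 + 1/2 = 9/16
  P(A=1) = 1/4 + 0 = 1/4
  P(A=2) = 1/8 + 1/16 = 3/16
Marginal P(B) (column sums):
  P(B=0) = 1/16 + 1/4 + 1/8 = 7/16
  P(B=1) = 1/2 + 0 + 1/16 = 9/16

H(A) = -[(9/16)·log₂(9/16) + (1/4)·log₂(1/4) + (3/16)·log₂(3/16)]
  = 0.4669 + 0.5000 + 0.4528
  = 1.4197 bits
H(B) = -[(7/16)·log₂(7/16) + (9/16)·log₂(9/16)]
  = 0.5218 + 0.4669
  = 0.9887 bits
H(A,B) = -[(1/16)·log₂(1/16) + (1/2)·log₂(1/2) + (1/4)·log₂(1/4) + (1/8)·log₂(1/8) + (1/16)·log₂(1/16)]
  = 0.2500 + 0.5000 + 0.5000 + 0.3750 + 0.2500
  = 1.8750 bits

I(A;B) = H(A) + H(B) - H(A,B)
  = 1.4197 + 0.9887 - 1.8750
  = 0.5334 bits

I(A;B) = 0.5334 bits > I(S;T) = 0.0000 bits, so (A, B) has the higher mutual information (stronger dependence).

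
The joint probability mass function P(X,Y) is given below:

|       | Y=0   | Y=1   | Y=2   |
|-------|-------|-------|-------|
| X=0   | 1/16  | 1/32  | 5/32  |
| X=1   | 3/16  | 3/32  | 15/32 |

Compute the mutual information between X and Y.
Marginal P(X) (row sums):
  P(X=0) = 1/16 + 1/32 + 5/32 = 1/4
  P(X=1) = 3/16 + 3/32 + 15/32 = 3/4
Marginal P(Y) (column sums):
  P(Y=0) = 1/16 + 3/16 = 1/4
  P(Y=1) = 1/32 + 3/32 = 1/8
  P(Y=2) = 5/32 + 15/32 = 5/8

H(X) = -[(1/4)·log₂(1/4) + (3/4)·log₂(3/4)]
  = 0.5000 + 0.3113
  = 0.8113 bits
H(Y) = -[(1/4)·log₂(1/4) + (1/8)·log₂(1/8) + (5/8)·log₂(5/8)]
  = 0.5000 + 0.3750 + 0.4238
  = 1.2988 bits
H(X,Y) = -[(1/16)·log₂(1/16) + (1/32)·log₂(1/32) + (5/32)·log₂(5/32) + (3/16)·log₂(3/16) + (3/32)·log₂(3/32) + (15/32)·log₂(15/32)]
  = 0.2500 + 0.1563 + 0.4184 + 0.4528 + 0.3202 + 0.5124
  = 2.1101 bits

I(X;Y) = H(X) + H(Y) - H(X,Y)
  = 0.8113 + 1.2988 - 2.1101
  = 0.0000 bits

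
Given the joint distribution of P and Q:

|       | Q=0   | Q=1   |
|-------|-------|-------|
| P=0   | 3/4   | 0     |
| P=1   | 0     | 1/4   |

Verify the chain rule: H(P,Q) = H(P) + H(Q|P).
Left side:
H(P,Q) = -[(3/4)·log₂(3/4) + (1/4)·log₂(1/4)]
  = 0.3113 + 0.5000
  = 0.8113 bits

Right side:
Marginal P(P) (row sums):
  P(P=0) = 3/4 + 0 = 3/4
  P(P=1) = 0 + 1/4 = 1/4
H(P) = -[(3/4)·log₂(3/4) + (1/4)·log₂(1/4)]
  = 0.3113 + 0.5000
  = 0.8113 bits
H(Q|P) = -Σ P(P,Q)·log₂ P(Q|P), where P(Q|P) = P(P,Q) / P(P)
  (cells with P(P,Q) = 0 contribute 0)
  (P=0,Q=0): P(Q|P) = (3/4)/(3/4) = 1;  -(3/4)·log₂(1) = 0.0000
  (P=1,Q=1): P(Q|P) = (1/4)/(1/4) = 1;  -(1/4)·log₂(1) = 0.0000
H(Q|P) = 0.0000 + 0.0000
  = 0.0000 bits
H(P) + H(Q|P) = 0.8113 + 0.0000 = 0.8113 bits

Both sides equal 0.8113 bits, so the chain rule holds ✓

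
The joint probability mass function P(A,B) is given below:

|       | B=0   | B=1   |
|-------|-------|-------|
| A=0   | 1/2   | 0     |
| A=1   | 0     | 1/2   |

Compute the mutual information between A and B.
Marginal P(A) (row sums):
  P(A=0) = 1/2 + 0 = 1/2
  P(A=1) = 0 + 1/2 = 1/2
Marginal P(B) (column sums):
  P(B=0) = 1/2 + 0 = 1/2
  P(B=1) = 0 + 1/2 = 1/2

H(A) = -[(1/2)·log₂(1/2) + (1/2)·log₂(1/2)]
  = 0.5000 + 0.5000
  = 1.0000 bits
H(B) = -[(1/2)·log₂(1/2) + (1/2)·log₂(1/2)]
  = 0.5000 + 0.5000
  = 1.0000 bits
H(A,B) = -[(1/2)·log₂(1/2) + (1/2)·log₂(1/2)]
  = 0.5000 + 0.5000
  = 1.0000 bits

I(A;B) = H(A) + H(B) - H(A,B)
  = 1.0000 + 1.0000 - 1.0000
  = 1.0000 bits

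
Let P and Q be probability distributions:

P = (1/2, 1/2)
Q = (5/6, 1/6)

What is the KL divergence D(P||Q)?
D(P||Q) = Σ P(i) log₂(P(i)/Q(i))
  i=0: (1/2) × log₂((1/2)/(5/6)) = (1/2) × log₂(3/5) = -0.3685
  i=1: (1/2) × log₂((1/2)/(1/6)) = (1/2) × log₂(3) = 0.7925
D(P||Q) = -0.3685 + 0.7925
  = 0.4240 bits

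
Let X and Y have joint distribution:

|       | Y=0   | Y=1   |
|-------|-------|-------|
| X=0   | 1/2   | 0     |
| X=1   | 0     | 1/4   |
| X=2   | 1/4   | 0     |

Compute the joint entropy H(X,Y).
H(X,Y) = -Σ P(X,Y) log₂ P(X,Y), summed over the non-zero cells:
H(X,Y) = -[(1/2)·log₂(1/2) + (1/4)·log₂(1/4) + (1/4)·log₂(1/4)]
  = 0.5000 + 0.5000 + 0.5000
  = 1.5000 bits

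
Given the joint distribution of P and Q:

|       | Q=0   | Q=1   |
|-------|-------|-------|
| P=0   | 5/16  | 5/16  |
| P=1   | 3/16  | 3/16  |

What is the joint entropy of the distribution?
H(P,Q) = -Σ P(P,Q) log₂ P(P,Q), summed over the non-zero cells:
H(P,Q) = -[(5/16)·log₂(5/16) + (5/16)·log₂(5/16) + (3/16)·log₂(3/16) + (3/16)·log₂(3/16)]
  = 0.5244 + 0.5244 + 0.4528 + 0.4528
  = 1.9544 bits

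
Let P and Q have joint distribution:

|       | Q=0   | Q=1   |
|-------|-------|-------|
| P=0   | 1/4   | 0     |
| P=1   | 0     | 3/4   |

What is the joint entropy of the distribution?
H(P,Q) = -Σ P(P,Q) log₂ P(P,Q), summed over the non-zero cells:
H(P,Q) = -[(1/4)·log₂(1/4) + (3/4)·log₂(3/4)]
  = 0.5000 + 0.3113
  = 0.8113 bits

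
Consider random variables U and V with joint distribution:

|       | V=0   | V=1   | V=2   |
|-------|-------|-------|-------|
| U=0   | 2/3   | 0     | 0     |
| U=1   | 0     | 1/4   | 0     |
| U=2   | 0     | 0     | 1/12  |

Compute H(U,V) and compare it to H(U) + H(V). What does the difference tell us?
Marginal P(U) (row sums):
  P(U=0) = 2/3 + 0 + 0 = 2/3
  P(U=1) = 0 + 1/4 + 0 = 1/4
  P(U=2) = 0 + 0 + 1/12 = 1/12
Marginal P(V) (column sums):
  P(V=0) = 2/3 + 0 + 0 = 2/3
  P(V=1) = 0 + 1/4 + 0 = 1/4
  P(V=2) = 0 + 0 + 1/12 = 1/12

H(U,V) = -[(2/3)·log₂(2/3) + (1/4)·log₂(1/4) + (1/12)·log₂(1/12)]
  = 0.3900 + 0.5000 + 0.2987
  = 1.1887 bits
H(U) = -[(2/3)·log₂(2/3) + (1/4)·log₂(1/4) + (1/12)·log₂(1/12)]
  = 0.3900 + 0.5000 + 0.2987
  = 1.1887 bits
H(V) = -[(2/3)·log₂(2/3) + (1/4)·log₂(1/4) + (1/12)·log₂(1/12)]
  = 0.3900 + 0.5000 + 0.2987
  = 1.1887 bits

H(U) + H(V) = 1.1887 + 1.1887 = 2.3774 bits
Difference: H(U) + H(V) - H(U,V) = 2.3774 - 1.1887 = 1.1887 bits = I(U;V)

The difference is the mutual information; it is positive here, so U and V are dependent (knowing one reduces uncertainty about the other by 1.1887 bits).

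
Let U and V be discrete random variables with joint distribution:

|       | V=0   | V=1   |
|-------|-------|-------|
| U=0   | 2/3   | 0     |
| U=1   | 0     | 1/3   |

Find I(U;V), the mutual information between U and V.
Marginal P(U) (row sums):
  P(U=0) = 2/3 + 0 = 2/3
  P(U=1) = 0 + 1/3 = 1/3
Marginal P(V) (column sums):
  P(V=0) = 2/3 + 0 = 2/3
  P(V=1) = 0 + 1/3 = 1/3

H(U) = -[(2/3)·log₂(2/3) + (1/3)·log₂(1/3)]
  = 0.3900 + 0.5283
  = 0.9183 bits
H(V) = -[(2/3)·log₂(2/3) + (1/3)·log₂(1/3)]
  = 0.3900 + 0.5283
  = 0.9183 bits
H(U,V) = -[(2/3)·log₂(2/3) + (1/3)·log₂(1/3)]
  = 0.3900 + 0.5283
  = 0.9183 bits

I(U;V) = H(U) + H(V) - H(U,V)
  = 0.9183 + 0.9183 - 0.9183
  = 0.9183 bits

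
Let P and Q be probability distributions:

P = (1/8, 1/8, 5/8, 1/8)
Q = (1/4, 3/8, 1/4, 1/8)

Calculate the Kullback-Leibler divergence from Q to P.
D(P||Q) = Σ P(i) log₂(P(i)/Q(i))
  i=0: (1/8) × log₂((1/8)/(1/4)) = (1/8) × log₂(1/2) = -0.1250
  i=1: (1/8) × log₂((1/8)/(3/8)) = (1/8) × log₂(1/3) = -0.1981
  i=2: (5/8) × log₂((5/8)/(1/4)) = (5/8) × log₂(5/2) = 0.8262
  i=3: (1/8) × log₂((1/8)/(1/8)) = (1/8) × log₂(1) = 0.0000
D(P||Q) = -0.1250 - 0.1981 + 0.8262 + 0.0000
  = 0.5031 bits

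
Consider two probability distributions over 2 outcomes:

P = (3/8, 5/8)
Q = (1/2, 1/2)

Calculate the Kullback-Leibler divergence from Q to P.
D(P||Q) = Σ P(i) log₂(P(i)/Q(i))
  i=0: (3/8) × log₂((3/8)/(1/2)) = (3/8) × log₂(3/4) = -0.1556
  i=1: (5/8) × log₂((5/8)/(1/2)) = (5/8) × log₂(5/4) = 0.2012
D(P||Q) = -0.1556 + 0.2012
  = 0.0456 bits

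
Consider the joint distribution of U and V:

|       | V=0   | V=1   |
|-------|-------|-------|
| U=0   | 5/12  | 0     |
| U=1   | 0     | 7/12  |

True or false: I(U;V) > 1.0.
Marginal P(U) (row sums):
  P(U=0) = 5/12 + 0 = 5/12
  P(U=1) = 0 + 7/12 = 7/12
Marginal P(V) (column sums):
  P(V=0) = 5/12 + 0 = 5/12
  P(V=1) = 0 + 7/12 = 7/12

H(U) = -[(5/12)·log₂(5/12) + (7/12)·log₂(7/12)]
  = 0.5263 + 0.4536
  = 0.9799 bits
H(V) = -[(5/12)·log₂(5/12) + (7/12)·log₂(7/12)]
  = 0.5263 + 0.4536
  = 0.9799 bits
H(U,V) = -[(5/12)·log₂(5/12) + (7/12)·log₂(7/12)]
  = 0.5263 + 0.4536
  = 0.9799 bits

I(U;V) = H(U) + H(V) - H(U,V)
  = 0.9799 + 0.9799 - 0.9799
  = 0.9799 bits

False. I(U;V) = 0.9799 bits, which is ≤ 1.0 bits.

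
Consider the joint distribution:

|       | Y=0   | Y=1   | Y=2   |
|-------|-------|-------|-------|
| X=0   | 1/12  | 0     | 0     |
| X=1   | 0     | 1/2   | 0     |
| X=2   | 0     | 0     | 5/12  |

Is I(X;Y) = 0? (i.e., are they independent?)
Marginal P(X) (row sums):
  P(X=0) = 1/12 + 0 + 0 = 1/12
  P(X=1) = 0 + 1/2 + 0 = 1/2
  P(X=2) = 0 + 0 + 5/12 = 5/12
Marginal P(Y) (column sums):
  P(Y=0) = 1/12 + 0 + 0 = 1/12
  P(Y=1) = 0 + 1/2 + 0 = 1/2
  P(Y=2) = 0 + 0 + 5/12 = 5/12

X and Y are independent iff P(X=i,Y=j) = P(X=i)·P(Y=j) for every cell.
  P(X=0)·P(Y=0) = 1/12 × 1/12 = 1/144, but P(X=0,Y=0) = 1/12 ✗

No, X and Y are not independent. Quantitatively, I(X;Y) > 0:

H(X) = -[(1/12)·log₂(1/12) + (1/2)·log₂(1/2) + (5/12)·log₂(5/12)]
  = 0.2987 + 0.5000 + 0.5263
  = 1.3250 bits
H(Y) = -[(1/12)·log₂(1/12) + (1/2)·log₂(1/2) + (5/12)·log₂(5/12)]
  = 0.2987 + 0.5000 + 0.5263
  = 1.3250 bits
H(X,Y) = -[(1/12)·log₂(1/12) + (1/2)·log₂(1/2) + (5/12)·log₂(5/12)]
  = 0.2987 + 0.5000 + 0.5263
  = 1.3250 bits
I(X;Y) = H(X) + H(Y) - H(X,Y) = 1.3250 + 1.3250 - 1.3250 = 1.3250 bits > 0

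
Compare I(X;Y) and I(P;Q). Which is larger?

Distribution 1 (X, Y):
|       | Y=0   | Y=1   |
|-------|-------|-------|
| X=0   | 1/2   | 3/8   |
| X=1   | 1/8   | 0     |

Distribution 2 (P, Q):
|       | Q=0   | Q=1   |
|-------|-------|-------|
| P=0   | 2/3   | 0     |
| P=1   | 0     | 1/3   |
Distribution 1 (X, Y):
Marginal P(X) (row sums):
  P(X=0) = 1/2 + 3/8 = 7/8
  P(X=1) = 1/8 + 0 = 1/8
Marginal P(Y) (column sums):
  P(Y=0) = 1/2 + 1/8 = 5/8
  P(Y=1) = 3/8 + 0 = 3/8

H(X) = -[(7/8)·log₂(7/8) + (1/8)·log₂(1/8)]
  = 0.1686 + 0.3750
  = 0.5436 bits
H(Y) = -[(5/8)·log₂(5/8) + (3/8)·log₂(3/8)]
  = 0.4238 + 0.5306
  = 0.9544 bits
H(X,Y) = -[(1/2)·log₂(1/2) + (3/8)·log₂(3/8) + (1/8)·log₂(1/8)]
  = 0.5000 + 0.5306 + 0.3750
  = 1.4056 bits

I(X;Y) = H(X) + H(Y) - H(X,Y)
  = 0.5436 + 0.9544 - 1.4056
  = 0.0924 bits

Distribution 2 (P, Q):
Marginal P(P) (row sums):
  P(P=0) = 2/3 + 0 = 2/3
  P(P=1) = 0 + 1/3 = 1/3
Marginal P(Q) (column sums):
  P(Q=0) = 2/3 + 0 = 2/3
  P(Q=1) = 0 + 1/3 = 1/3

H(P) = -[(2/3)·log₂(2/3) + (1/3)·log₂(1/3)]
  = 0.3900 + 0.5283
  = 0.9183 bits
H(Q) = -[(2/3)·log₂(2/3) + (1/3)·log₂(1/3)]
  = 0.3900 + 0.5283
  = 0.9183 bits
H(P,Q) = -[(2/3)·log₂(2/3) + (1/3)·log₂(1/3)]
  = 0.3900 + 0.5283
  = 0.9183 bits

I(P;Q) = H(P) + H(Q) - H(P,Q)
  = 0.9183 + 0.9183 - 0.9183
  = 0.9183 bits

I(P;Q) = 0.9183 bits > I(X;Y) = 0.0924 bits, so (P, Q) has the higher mutual information (stronger dependence).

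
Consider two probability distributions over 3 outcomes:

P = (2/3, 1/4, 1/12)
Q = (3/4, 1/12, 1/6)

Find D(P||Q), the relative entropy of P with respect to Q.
D(P||Q) = Σ P(i) log₂(P(i)/Q(i))
  i=0: (2/3) × log₂((2/3)/(3/4)) = (2/3) × log₂(8/9) = -0.1133
  i=1: (1/4) × log₂((1/4)/(1/12)) = (1/4) × log₂(3) = 0.3962
  i=2: (1/12) × log₂((1/12)/(1/6)) = (1/12) × log₂(1/2) = -0.0833
D(P||Q) = -0.1133 + 0.3962 - 0.0833
  = 0.1996 bits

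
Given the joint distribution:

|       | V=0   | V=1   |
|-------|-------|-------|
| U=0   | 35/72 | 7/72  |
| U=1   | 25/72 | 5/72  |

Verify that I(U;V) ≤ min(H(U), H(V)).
Marginal P(U) (row sums):
  P(U=0) = 35/72 + 7/72 = 7/12
  P(U=1) = 25/72 + 5/72 = 5/12
Marginal P(V) (column sums):
  P(V=0) = 35/72 + 25/72 = 5/6
  P(V=1) = 7/72 + 5/72 = 1/6

H(U) = -[(7/12)·log₂(7/12) + (5/12)·log₂(5/12)]
  = 0.4536 + 0.5263
  = 0.9799 bits
H(V) = -[(5/6)·log₂(5/6) + (1/6)·log₂(1/6)]
  = 0.2192 + 0.4308
  = 0.6500 bits
H(U,V) = -[(35/72)·log₂(35/72) + (7/72)·log₂(7/72) + (25/72)·log₂(25/72) + (5/72)·log₂(5/72)]
  = 0.5059 + 0.3269 + 0.5299 + 0.2672
  = 1.6299 bits

I(U;V) = H(U) + H(V) - H(U,V)
  = 0.9799 + 0.6500 - 1.6299
  = 0.0000 bits

min(H(U), H(V)) = min(0.9799, 0.6500) = 0.6500 bits
Since 0.0000 ≤ 0.6500, the bound is satisfied ✓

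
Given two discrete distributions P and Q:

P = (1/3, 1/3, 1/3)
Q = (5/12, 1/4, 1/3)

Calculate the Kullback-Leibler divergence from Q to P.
D(P||Q) = Σ P(i) log₂(P(i)/Q(i))
  i=0: (1/3) × log₂((1/3)/(5/12)) = (1/3) × log₂(4/5) = -0.1073
  i=1: (1/3) × log₂((1/3)/(1/4)) = (1/3) × log₂(4/3) = 0.1383
  i=2: (1/3) × log₂((1/3)/(1/3)) = (1/3) × log₂(1) = 0.0000
D(P||Q) = -0.1073 + 0.1383 + 0.0000
  = 0.0310 bits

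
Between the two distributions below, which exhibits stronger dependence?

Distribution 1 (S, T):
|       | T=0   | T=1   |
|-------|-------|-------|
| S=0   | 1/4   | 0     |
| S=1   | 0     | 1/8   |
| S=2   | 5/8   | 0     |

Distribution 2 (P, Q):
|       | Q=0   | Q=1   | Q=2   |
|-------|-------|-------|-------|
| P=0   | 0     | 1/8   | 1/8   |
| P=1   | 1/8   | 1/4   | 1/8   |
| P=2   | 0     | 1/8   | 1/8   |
Distribution 1 (S, T):
Marginal P(S) (row sums):
  P(S=0) = 1/4 + 0 = 1/4
  P(S=1) = 0 + 1/8 = 1/8
  P(S=2) = 5/8 + 0 = 5/8
Marginal P(T) (column sums):
  P(T=0) = 1/4 + 0 + 5/8 = 7/8
  P(T=1) = 0 + 1/8 + 0 = 1/8

H(S) = -[(1/4)·log₂(1/4) + (1/8)·log₂(1/8) + (5/8)·log₂(5/8)]
  = 0.5000 + 0.3750 + 0.4238
  = 1.2988 bits
H(T) = -[(7/8)·log₂(7/8) + (1/8)·log₂(1/8)]
  = 0.1686 + 0.3750
  = 0.5436 bits
H(S,T) = -[(1/4)·log₂(1/4) + (1/8)·log₂(1/8) + (5/8)·log₂(5/8)]
  = 0.5000 + 0.3750 + 0.4238
  = 1.2988 bits

I(S;T) = H(S) + H(T) - H(S,T)
  = 1.2988 + 0.5436 - 1.2988
  = 0.5436 bits

Distribution 2 (P, Q):
Marginal P(P) (row sums):
  P(P=0) = 0 + 1/8 + 1/8 = 1/4
  P(P=1) = 1/8 + 1/4 + 1/8 = 1/2
  P(P=2) = 0 + 1/8 + 1/8 = 1/4
Marginal P(Q) (column sums):
  P(Q=0) = 0 + 1/8 + 0 = 1/8
  P(Q=1) = 1/8 + 1/4 + 1/8 = 1/2
  P(Q=2) = 1/8 + 1/8 + 1/8 = 3/8

H(P) = -[(1/4)·log₂(1/4) + (1/2)·log₂(1/2) + (1/4)·log₂(1/4)]
  = 0.5000 + 0.5000 + 0.5000
  = 1.5000 bits
H(Q) = -[(1/8)·log₂(1/8) + (1/2)·log₂(1/2) + (3/8)·log₂(3/8)]
  = 0.3750 + 0.5000 + 0.5306
  = 1.4056 bits
H(P,Q) = -[(1/8)·log₂(1/8) + (1/8)·log₂(1/8) + (1/8)·log₂(1/8) + (1/4)·log₂(1/4) + (1/8)·log₂(1/8) + (1/8)·log₂(1/8) + (1/8)·log₂(1/8)]
  = 0.3750 + 0.3750 + 0.3750 + 0.5000 + 0.3750 + 0.3750 + 0.3750
  = 2.7500 bits

I(P;Q) = H(P) + H(Q) - H(P,Q)
  = 1.5000 + 1.4056 - 2.7500
  = 0.1556 bits

I(S;T) = 0.5436 bits > I(P;Q) = 0.1556 bits, so (S, T) has the higher mutual information (stronger dependence).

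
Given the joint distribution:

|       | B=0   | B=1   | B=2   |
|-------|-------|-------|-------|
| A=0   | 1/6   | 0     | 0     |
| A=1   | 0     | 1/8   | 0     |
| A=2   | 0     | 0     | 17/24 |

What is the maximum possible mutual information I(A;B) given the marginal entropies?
The upper bound on mutual information is I(A;B) ≤ min(H(A), H(B)).

Marginal P(A) (row sums):
  P(A=0) = 1/6 + 0 + 0 = 1/6
  P(A=1) = 0 + 1/8 + 0 = 1/8
  P(A=2) = 0 + 0 + 17/24 = 17/24
Marginal P(B) (column sums):
  P(B=0) = 1/6 + 0 + 0 = 1/6
  P(B=1) = 0 + 1/8 + 0 = 1/8
  P(B=2) = 0 + 0 + 17/24 = 17/24

H(A) = -[(1/6)·log₂(1/6) + (1/8)·log₂(1/8) + (17/24)·log₂(17/24)]
  = 0.4308 + 0.3750 + 0.3524
  = 1.1582 bits
H(B) = -[(1/6)·log₂(1/6) + (1/8)·log₂(1/8) + (17/24)·log₂(17/24)]
  = 0.4308 + 0.3750 + 0.3524
  = 1.1582 bits

Maximum possible I(A;B) = min(1.1582, 1.1582) = 1.1582 bits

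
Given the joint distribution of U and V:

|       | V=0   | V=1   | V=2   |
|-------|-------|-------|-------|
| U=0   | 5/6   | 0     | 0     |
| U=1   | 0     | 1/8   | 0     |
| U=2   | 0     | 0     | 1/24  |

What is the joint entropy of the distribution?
H(U,V) = -Σ P(U,V) log₂ P(U,V), summed over the non-zero cells:
H(U,V) = -[(5/6)·log₂(5/6) + (1/8)·log₂(1/8) + (1/24)·log₂(1/24)]
  = 0.2192 + 0.3750 + 0.1910
  = 0.7852 bits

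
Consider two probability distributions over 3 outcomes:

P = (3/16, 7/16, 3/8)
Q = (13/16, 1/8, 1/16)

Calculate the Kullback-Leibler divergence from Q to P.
D(P||Q) = Σ P(i) log₂(P(i)/Q(i))
  i=0: (3/16) × log₂((3/16)/(13/16)) = (3/16) × log₂(3/13) = -0.3967
  i=1: (7/16) × log₂((7/16)/(1/8)) = (7/16) × log₂(7/2) = 0.7907
  i=2: (3/8) × log₂((3/8)/(1/16)) = (3/8) × log₂(6) = 0.9694
D(P||Q) = -0.3967 + 0.7907 + 0.9694
  = 1.3634 bits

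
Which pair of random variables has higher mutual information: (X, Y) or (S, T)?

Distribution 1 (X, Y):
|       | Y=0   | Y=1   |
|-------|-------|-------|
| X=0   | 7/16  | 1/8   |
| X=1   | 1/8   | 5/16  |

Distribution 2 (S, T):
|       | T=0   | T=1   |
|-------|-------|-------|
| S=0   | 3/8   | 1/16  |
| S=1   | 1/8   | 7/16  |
Distribution 1 (X, Y):
Marginal P(X) (row sums):
  P(X=0) = 7/16 + 1/8 = 9/16
  P(X=1) = 1/8 + 5/16 = 7/16
Marginal P(Y) (column sums):
  P(Y=0) = 7/16 + 1/8 = 9/16
  P(Y=1) = 1/8 + 5/16 = 7/16

H(X) = -[(9/16)·log₂(9/16) + (7/16)·log₂(7/16)]
  = 0.4669 + 0.5218
  = 0.9887 bits
H(Y) = -[(9/16)·log₂(9/16) + (7/16)·log₂(7/16)]
  = 0.4669 + 0.5218
  = 0.9887 bits
H(X,Y) = -[(7/16)·log₂(7/16) + (1/8)·log₂(1/8) + (1/8)·log₂(1/8) + (5/16)·log₂(5/16)]
  = 0.5218 + 0.3750 + 0.3750 + 0.5244
  = 1.7962 bits

I(X;Y) = H(X) + H(Y) - H(X,Y)
  = 0.9887 + 0.9887 - 1.7962
  = 0.1812 bits

Distribution 2 (S, T):
Marginal P(S) (row sums):
  P(S=0) = 3/8 + 1/16 = 7/16
  P(S=1) = 1/8 + 7/16 = 9/16
Marginal P(T) (column sums):
  P(T=0) = 3/8 + 1/8 = 1/2
  P(T=1) = 1/16 + 7/16 = 1/2

H(S) = -[(7/16)·log₂(7/16) + (9/16)·log₂(9/16)]
  = 0.5218 + 0.4669
  = 0.9887 bits
H(T) = -[(1/2)·log₂(1/2) + (1/2)·log₂(1/2)]
  = 0.5000 + 0.5000
  = 1.0000 bits
H(S,T) = -[(3/8)·log₂(3/8) + (1/16)·log₂(1/16) + (1/8)·log₂(1/8) + (7/16)·log₂(7/16)]
  = 0.5306 + 0.2500 + 0.3750 + 0.5218
  = 1.6774 bits

I(S;T) = H(S) + H(T) - H(S,T)
  = 0.9887 + 1.0000 - 1.6774
  = 0.3113 bits

I(S;T) = 0.3113 bits > I(X;Y) = 0.1812 bits, so (S, T) has the higher mutual information (stronger dependence).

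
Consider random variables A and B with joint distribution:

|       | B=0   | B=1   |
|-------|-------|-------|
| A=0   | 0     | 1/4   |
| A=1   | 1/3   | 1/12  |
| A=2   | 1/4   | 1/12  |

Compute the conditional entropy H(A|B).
Marginal P(B) (column sums):
  P(B=0) = 0 + 1/3 + 1/4 = 7/12
  P(B=1) = 1/4 + 1/12 + 1/12 = 5/12

H(A|B) = -Σ P(A,B)·log₂ P(A|B), where P(A|B) = P(A,B) / P(B)
  (cells with P(A,B) = 0 contribute 0)
  (A=0,B=1): P(A|B) = (1/4)/(5/12) = 3/5;  -(1/4)·log₂(3/5) = 0.1842
  (A=1,B=0): P(A|B) = (1/3)/(7/12) = 4/7;  -(1/3)·log₂(4/7) = 0.2691
  (A=1,B=1): P(A|B) = (1/12)/(5/12) = 1/5;  -(1/12)·log₂(1/5) = 0.1935
  (A=2,B=0): P(A|B) = (1/4)/(7/12) = 3/7;  -(1/4)·log₂(3/7) = 0.3056
  (A=2,B=1): P(A|B) = (1/12)/(5/12) = 1/5;  -(1/12)·log₂(1/5) = 0.1935
H(A|B) = 0.1842 + 0.2691 + 0.1935 + 0.3056 + 0.1935
  = 1.1459 bits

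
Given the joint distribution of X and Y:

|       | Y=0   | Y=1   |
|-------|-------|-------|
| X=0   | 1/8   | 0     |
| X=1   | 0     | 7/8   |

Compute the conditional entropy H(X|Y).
Marginal P(Y) (column sums):
  P(Y=0) = 1/8 + 0 = 1/8
  P(Y=1) = 0 + 7/8 = 7/8

H(X|Y) = -Σ P(X,Y)·log₂ P(X|Y), where P(X|Y) = P(X,Y) / P(Y)
  (cells with P(X,Y) = 0 contribute 0)
  (X=0,Y=0): P(X|Y) = (1/8)/(1/8) = 1;  -(1/8)·log₂(1) = 0.0000
  (X=1,Y=1): P(X|Y) = (7/8)/(7/8) = 1;  -(7/8)·log₂(1) = 0.0000
H(X|Y) = 0.0000 + 0.0000
  = 0.0000 bits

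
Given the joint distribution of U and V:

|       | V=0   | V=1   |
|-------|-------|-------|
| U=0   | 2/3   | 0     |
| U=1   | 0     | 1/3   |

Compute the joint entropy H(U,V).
H(U,V) = -Σ P(U,V) log₂ P(U,V), summed over the non-zero cells:
H(U,V) = -[(2/3)·log₂(2/3) + (1/3)·log₂(1/3)]
  = 0.3900 + 0.5283
  = 0.9183 bits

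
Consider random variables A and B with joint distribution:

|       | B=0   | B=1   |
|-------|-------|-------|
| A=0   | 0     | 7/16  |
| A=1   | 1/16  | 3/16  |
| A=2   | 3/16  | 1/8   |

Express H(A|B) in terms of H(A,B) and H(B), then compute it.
H(A|B) = H(A,B) - H(B)

Marginal P(B) (column sums):
  P(B=0) = 0 + 1/16 + 3/16 = 1/4
  P(B=1) = 7/16 + 3/16 + 1/8 = 3/4

H(A,B) = -[(7/16)·log₂(7/16) + (1/16)·log₂(1/16) + (3/16)·log₂(3/16) + (3/16)·log₂(3/16) + (1/8)·log₂(1/8)]
  = 0.5218 + 0.2500 + 0.4528 + 0.4528 + 0.3750
  = 2.0524 bits
H(B) = -[(1/4)·log₂(1/4) + (3/4)·log₂(3/4)]
  = 0.5000 + 0.3113
  = 0.8113 bits

H(A|B) = 2.0524 - 0.8113 = 1.2411 bits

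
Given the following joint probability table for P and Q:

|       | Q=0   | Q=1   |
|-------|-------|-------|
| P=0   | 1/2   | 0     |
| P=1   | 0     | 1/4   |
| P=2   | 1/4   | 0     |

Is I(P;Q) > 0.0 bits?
Marginal P(P) (row sums):
  P(P=0) = 1/2 + 0 = 1/2
  P(P=1) = 0 + 1/4 = 1/4
  P(P=2) = 1/4 + 0 = 1/4
Marginal P(Q) (column sums):
  P(Q=0) = 1/2 + 0 + 1/4 = 3/4
  P(Q=1) = 0 + 1/4 + 0 = 1/4

H(P) = -[(1/2)·log₂(1/2) + (1/4)·log₂(1/4) + (1/4)·log₂(1/4)]
  = 0.5000 + 0.5000 + 0.5000
  = 1.5000 bits
H(Q) = -[(3/4)·log₂(3/4) + (1/4)·log₂(1/4)]
  = 0.3113 + 0.5000
  = 0.8113 bits
H(P,Q) = -[(1/2)·log₂(1/2) + (1/4)·log₂(1/4) + (1/4)·log₂(1/4)]
  = 0.5000 + 0.5000 + 0.5000
  = 1.5000 bits

I(P;Q) = H(P) + H(Q) - H(P,Q)
  = 1.5000 + 0.8113 - 1.5000
  = 0.8113 bits

Yes. I(P;Q) = 0.8113 bits, which is > 0.0 bits.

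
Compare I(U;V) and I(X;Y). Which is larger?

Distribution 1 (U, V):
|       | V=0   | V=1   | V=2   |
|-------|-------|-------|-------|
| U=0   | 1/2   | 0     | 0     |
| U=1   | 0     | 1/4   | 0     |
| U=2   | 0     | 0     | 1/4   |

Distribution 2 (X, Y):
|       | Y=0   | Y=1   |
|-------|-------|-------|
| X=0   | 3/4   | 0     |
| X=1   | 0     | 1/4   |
Distribution 1 (U, V):
Marginal P(U) (row sums):
  P(U=0) = 1/2 + 0 + 0 = 1/2
  P(U=1) = 0 + 1/4 + 0 = 1/4
  P(U=2) = 0 + 0 + 1/4 = 1/4
Marginal P(V) (column sums):
  P(V=0) = 1/2 + 0 + 0 = 1/2
  P(V=1) = 0 + 1/4 + 0 = 1/4
  P(V=2) = 0 + 0 + 1/4 = 1/4

H(U) = -[(1/2)·log₂(1/2) + (1/4)·log₂(1/4) + (1/4)·log₂(1/4)]
  = 0.5000 + 0.5000 + 0.5000
  = 1.5000 bits
H(V) = -[(1/2)·log₂(1/2) + (1/4)·log₂(1/4) + (1/4)·log₂(1/4)]
  = 0.5000 + 0.5000 + 0.5000
  = 1.5000 bits
H(U,V) = -[(1/2)·log₂(1/2) + (1/4)·log₂(1/4) + (1/4)·log₂(1/4)]
  = 0.5000 + 0.5000 + 0.5000
  = 1.5000 bits

I(U;V) = H(U) + H(V) - H(U,V)
  = 1.5000 + 1.5000 - 1.5000
  = 1.5000 bits

Distribution 2 (X, Y):
Marginal P(X) (row sums):
  P(X=0) = 3/4 + 0 = 3/4
  P(X=1) = 0 + 1/4 = 1/4
Marginal P(Y) (column sums):
  P(Y=0) = 3/4 + 0 = 3/4
  P(Y=1) = 0 + 1/4 = 1/4

H(X) = -[(3/4)·log₂(3/4) + (1/4)·log₂(1/4)]
  = 0.3113 + 0.5000
  = 0.8113 bits
H(Y) = -[(3/4)·log₂(3/4) + (1/4)·log₂(1/4)]
  = 0.3113 + 0.5000
  = 0.8113 bits
H(X,Y) = -[(3/4)·log₂(3/4) + (1/4)·log₂(1/4)]
  = 0.3113 + 0.5000
  = 0.8113 bits

I(X;Y) = H(X) + H(Y) - H(X,Y)
  = 0.8113 + 0.8113 - 0.8113
  = 0.8113 bits

I(U;V) = 1.5000 bits > I(X;Y) = 0.8113 bits, so (U, V) has the higher mutual information (stronger dependence).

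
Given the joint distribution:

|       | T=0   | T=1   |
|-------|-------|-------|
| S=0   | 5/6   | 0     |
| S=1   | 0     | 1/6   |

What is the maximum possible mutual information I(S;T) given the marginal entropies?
The upper bound on mutual information is I(S;T) ≤ min(H(S), H(T)).

Marginal P(S) (row sums):
  P(S=0) = 5/6 + 0 = 5/6
  P(S=1) = 0 + 1/6 = 1/6
Marginal P(T) (column sums):
  P(T=0) = 5/6 + 0 = 5/6
  P(T=1) = 0 + 1/6 = 1/6

H(S) = -[(5/6)·log₂(5/6) + (1/6)·log₂(1/6)]
  = 0.2192 + 0.4308
  = 0.6500 bits
H(T) = -[(5/6)·log₂(5/6) + (1/6)·log₂(1/6)]
  = 0.2192 + 0.4308
  = 0.6500 bits

Maximum possible I(S;T) = min(0.6500, 0.6500) = 0.6500 bits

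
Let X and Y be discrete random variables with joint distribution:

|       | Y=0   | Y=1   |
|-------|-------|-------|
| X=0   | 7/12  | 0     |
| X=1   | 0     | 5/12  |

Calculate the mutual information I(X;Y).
Marginal P(X) (row sums):
  P(X=0) = 7/12 + 0 = 7/12
  P(X=1) = 0 + 5/12 = 5/12
Marginal P(Y) (column sums):
  P(Y=0) = 7/12 + 0 = 7/12
  P(Y=1) = 0 + 5/12 = 5/12

H(X) = -[(7/12)·log₂(7/12) + (5/12)·log₂(5/12)]
  = 0.4536 + 0.5263
  = 0.9799 bits
H(Y) = -[(7/12)·log₂(7/12) + (5/12)·log₂(5/12)]
  = 0.4536 + 0.5263
  = 0.9799 bits
H(X,Y) = -[(7/12)·log₂(7/12) + (5/12)·log₂(5/12)]
  = 0.4536 + 0.5263
  = 0.9799 bits

I(X;Y) = H(X) + H(Y) - H(X,Y)
  = 0.9799 + 0.9799 - 0.9799
  = 0.9799 bits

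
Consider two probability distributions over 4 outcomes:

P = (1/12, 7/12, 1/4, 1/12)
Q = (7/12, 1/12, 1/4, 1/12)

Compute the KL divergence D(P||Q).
D(P||Q) = Σ P(i) log₂(P(i)/Q(i))
  i=0: (1/12) × log₂((1/12)/(7/12)) = (1/12) × log₂(1/7) = -0.2339
  i=1: (7/12) × log₂((7/12)/(1/12)) = (7/12) × log₂(7) = 1.6376
  i=2: (1/4) × log₂((1/4)/(1/4)) = (1/4) × log₂(1) = 0.0000
  i=3: (1/12) × log₂((1/12)/(1/12)) = (1/12) × log₂(1) = 0.0000
D(P||Q) = -0.2339 + 1.6376 + 0.0000 + 0.0000
  = 1.4037 bits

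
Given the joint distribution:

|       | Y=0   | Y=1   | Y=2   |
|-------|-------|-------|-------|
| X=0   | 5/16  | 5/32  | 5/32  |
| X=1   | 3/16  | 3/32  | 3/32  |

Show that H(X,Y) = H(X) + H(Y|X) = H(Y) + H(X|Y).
Marginal P(X) (row sums):
  P(X=0) = 5/16 + 5/32 + 5/32 = 5/8
  P(X=1) = 3/16 + 3/32 + 3/32 = 3/8
Marginal P(Y) (column sums):
  P(Y=0) = 5/16 + 3/16 = 1/2
  P(Y=1) = 5/32 + 3/32 = 1/4
  P(Y=2) = 5/32 + 3/32 = 1/4

Decomposition 1: H(X) + H(Y|X)
H(X) = -[(5/8)·log₂(5/8) + (3/8)·log₂(3/8)]
  = 0.4238 + 0.5306
  = 0.9544 bits
H(Y|X) = -Σ P(X,Y)·log₂ P(Y|X), where P(Y|X) = P(X,Y) / P(X)
  (X=0,Y=0): P(Y|X) = (5/16)/(5/8) = 1/2;  -(5/16)·log₂(1/2) = 0.3125
  (X=0,Y=1): P(Y|X) = (5/32)/(5/8) = 1/4;  -(5/32)·log₂(1/4) = 0.3125
  (X=0,Y=2): P(Y|X) = (5/32)/(5/8) = 1/4;  -(5/32)·log₂(1/4) = 0.3125
  (X=1,Y=0): P(Y|X) = (3/16)/(3/8) = 1/2;  -(3/16)·log₂(1/2) = 0.1875
  (X=1,Y=1): P(Y|X) = (3/32)/(3/8) = 1/4;  -(3/32)·log₂(1/4) = 0.1875
  (X=1,Y=2): P(Y|X) = (3/32)/(3/8) = 1/4;  -(3/32)·log₂(1/4) = 0.1875
H(Y|X) = 0.3125 + 0.3125 + 0.3125 + 0.1875 + 0.1875 + 0.1875
  = 1.5000 bits
H(X) + H(Y|X) = 0.9544 + 1.5000 = 2.4544 bits

Decomposition 2: H(Y) + H(X|Y)
H(Y) = -[(1/2)·log₂(1/2) + (1/4)·log₂(1/4) + (1/4)·log₂(1/4)]
  = 0.5000 + 0.5000 + 0.5000
  = 1.5000 bits
H(X|Y) = -Σ P(X,Y)·log₂ P(X|Y), where P(X|Y) = P(X,Y) / P(Y)
  (X=0,Y=0): P(X|Y) = (5/16)/(1/2) = 5/8;  -(5/16)·log₂(5/8) = 0.2119
  (X=0,Y=1): P(X|Y) = (5/32)/(1/4) = 5/8;  -(5/32)·log₂(5/8) = 0.1059
  (X=0,Y=2): P(X|Y) = (5/32)/(1/4) = 5/8;  -(5/32)·log₂(5/8) = 0.1059
  (X=1,Y=0): P(X|Y) = (3/16)/(1/2) = 3/8;  -(3/16)·log₂(3/8) = 0.2653
  (X=1,Y=1): P(X|Y) = (3/32)/(1/4) = 3/8;  -(3/32)·log₂(3/8) = 0.1327
  (X=1,Y=2): P(X|Y) = (3/32)/(1/4) = 3/8;  -(3/32)·log₂(3/8) = 0.1327
H(X|Y) = 0.2119 + 0.1059 + 0.1059 + 0.2653 + 0.1327 + 0.1327
  = 0.9544 bits
H(Y) + H(X|Y) = 1.5000 + 0.9544 = 2.4544 bits

Direct computation of the joint entropy:
H(X,Y) = -[(5/16)·log₂(5/16) + (5/32)·log₂(5/32) + (5/32)·log₂(5/32) + (3/16)·log₂(3/16) + (3/32)·log₂(3/32) + (3/32)·log₂(3/32)]
  = 0.5244 + 0.4184 + 0.4184 + 0.4528 + 0.3202 + 0.3202
  = 2.4544 bits

All three agree: H(X,Y) = 2.4544 bits ✓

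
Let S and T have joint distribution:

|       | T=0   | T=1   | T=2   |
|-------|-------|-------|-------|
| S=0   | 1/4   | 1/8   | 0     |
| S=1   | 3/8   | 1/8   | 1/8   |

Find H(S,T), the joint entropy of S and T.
H(S,T) = -Σ P(S,T) log₂ P(S,T), summed over the non-zero cells:
H(S,T) = -[(1/4)·log₂(1/4) + (1/8)·log₂(1/8) + (3/8)·log₂(3/8) + (1/8)·log₂(1/8) + (1/8)·log₂(1/8)]
  = 0.5000 + 0.3750 + 0.5306 + 0.3750 + 0.3750
  = 2.1556 bits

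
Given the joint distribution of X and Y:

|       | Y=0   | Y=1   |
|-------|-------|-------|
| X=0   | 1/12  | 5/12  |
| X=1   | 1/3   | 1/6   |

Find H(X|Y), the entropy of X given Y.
Marginal P(Y) (column sums):
  P(Y=0) = 1/12 + 1/3 = 5/12
  P(Y=1) = 5/12 + 1/6 = 7/12

H(X|Y) = -Σ P(X,Y)·log₂ P(X|Y), where P(X|Y) = P(X,Y) / P(Y)
  (X=0,Y=0): P(X|Y) = (1/12)/(5/12) = 1/5;  -(1/12)·log₂(1/5) = 0.1935
  (X=0,Y=1): P(X|Y) = (5/12)/(7/12) = 5/7;  -(5/12)·log₂(5/7) = 0.2023
  (X=1,Y=0): P(X|Y) = (1/3)/(5/12) = 4/5;  -(1/3)·log₂(4/5) = 0.1073
  (X=1,Y=1): P(X|Y) = (1/6)/(7/12) = 2/7;  -(1/6)·log₂(2/7) = 0.3012
H(X|Y) = 0.1935 + 0.2023 + 0.1073 + 0.3012
  = 0.8043 bits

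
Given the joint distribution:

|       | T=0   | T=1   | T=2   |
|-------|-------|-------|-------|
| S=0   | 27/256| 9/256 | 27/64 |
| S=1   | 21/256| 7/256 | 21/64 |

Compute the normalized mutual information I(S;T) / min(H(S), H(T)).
Marginal P(S) (row sums):
  P(S=0) = 27/256 + 9/256 + 27/64 = 9/16
  P(S=1) = 21/256 + 7/256 + 21/64 = 7/16
Marginal P(T) (column sums):
  P(T=0) = 27/256 + 21/256 = 3/16
  P(T=1) = 9/256 + 7/256 = 1/16
  P(T=2) = 27/64 + 21/64 = 3/4

H(S) = -[(9/16)·log₂(9/16) + (7/16)·log₂(7/16)]
  = 0.4669 + 0.5218
  = 0.9887 bits
H(T) = -[(3/16)·log₂(3/16) + (1/16)·log₂(1/16) + (3/4)·log₂(3/4)]
  = 0.4528 + 0.2500 + 0.3113
  = 1.0141 bits
H(S,T) = -[(27/256)·log₂(27/256) + (9/256)·log₂(9/256) + (27/64)·log₂(27/64) + (21/256)·log₂(21/256) + (7/256)·log₂(7/256) + (21/64)·log₂(21/64)]
  = 0.3423 + 0.1698 + 0.5253 + 0.2959 + 0.1420 + 0.5275
  = 2.0028 bits

I(S;T) = H(S) + H(T) - H(S,T)
  = 0.9887 + 1.0141 - 2.0028
  = 0.0000 bits

min(H(S), H(T)) = min(0.9887, 1.0141) = 0.9887 bits
Normalized MI = 0.0000 / 0.9887 = 0.0000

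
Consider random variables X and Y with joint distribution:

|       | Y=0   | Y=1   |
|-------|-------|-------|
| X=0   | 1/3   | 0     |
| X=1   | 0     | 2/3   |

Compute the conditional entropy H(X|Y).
Marginal P(Y) (column sums):
  P(Y=0) = 1/3 + 0 = 1/3
  P(Y=1) = 0 + 2/3 = 2/3

H(X|Y) = -Σ P(X,Y)·log₂ P(X|Y), where P(X|Y) = P(X,Y) / P(Y)
  (cells with P(X,Y) = 0 contribute 0)
  (X=0,Y=0): P(X|Y) = (1/3)/(1/3) = 1;  -(1/3)·log₂(1) = 0.0000
  (X=1,Y=1): P(X|Y) = (2/3)/(2/3) = 1;  -(2/3)·log₂(1) = 0.0000
H(X|Y) = 0.0000 + 0.0000
  = 0.0000 bits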